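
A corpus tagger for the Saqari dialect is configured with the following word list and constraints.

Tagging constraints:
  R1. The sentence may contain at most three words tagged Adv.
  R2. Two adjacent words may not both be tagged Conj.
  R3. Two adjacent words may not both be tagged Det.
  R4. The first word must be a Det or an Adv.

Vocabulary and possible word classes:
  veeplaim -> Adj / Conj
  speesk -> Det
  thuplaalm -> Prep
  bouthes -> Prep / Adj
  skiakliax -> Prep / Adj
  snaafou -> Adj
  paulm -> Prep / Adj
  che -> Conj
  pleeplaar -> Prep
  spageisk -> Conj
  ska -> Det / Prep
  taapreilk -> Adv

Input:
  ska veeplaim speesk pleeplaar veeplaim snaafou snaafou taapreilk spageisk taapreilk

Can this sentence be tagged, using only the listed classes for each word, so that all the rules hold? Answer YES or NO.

YES

Candidates per position — 1:ska {Det,Prep}; 2:veeplaim {Adj,Conj}; 3:speesk {Det}; 4:pleeplaar {Prep}; 5:veeplaim {Adj,Conj}; 6:snaafou {Adj}; 7:snaafou {Adj}; 8:taapreilk {Adv}; 9:spageisk {Conj}; 10:taapreilk {Adv}.
One satisfying assignment: Det Adj Det Prep Conj Adj Adj Adv Conj Adv.
Checking: rule 1 ok; rule 2 ok; rule 3 ok; rule 4 ok.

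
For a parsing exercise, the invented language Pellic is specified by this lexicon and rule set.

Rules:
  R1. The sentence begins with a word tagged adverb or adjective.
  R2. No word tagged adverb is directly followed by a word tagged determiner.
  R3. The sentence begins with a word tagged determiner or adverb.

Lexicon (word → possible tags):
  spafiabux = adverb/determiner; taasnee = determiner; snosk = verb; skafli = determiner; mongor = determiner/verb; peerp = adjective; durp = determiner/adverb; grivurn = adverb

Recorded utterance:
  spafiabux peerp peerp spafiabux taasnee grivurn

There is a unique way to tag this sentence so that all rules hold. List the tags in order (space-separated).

Candidates per position — 1:spafiabux {adverb,determiner}; 2:peerp {adjective}; 3:peerp {adjective}; 4:spafiabux {adverb,determiner}; 5:taasnee {determiner}; 6:grivurn {adverb}.
Word 1 cannot be determiner — rule 1 would then fail for every completion. It is adverb.
Word 4 cannot be adverb — rule 2 would then fail for every completion. It is determiner.
The only consistent sequence is: adverb adjective adjective determiner determiner adverb.
Check: rule 1 ok; rule 2 ok; rule 3 ok.

adverb adjective adjective determiner determiner adverb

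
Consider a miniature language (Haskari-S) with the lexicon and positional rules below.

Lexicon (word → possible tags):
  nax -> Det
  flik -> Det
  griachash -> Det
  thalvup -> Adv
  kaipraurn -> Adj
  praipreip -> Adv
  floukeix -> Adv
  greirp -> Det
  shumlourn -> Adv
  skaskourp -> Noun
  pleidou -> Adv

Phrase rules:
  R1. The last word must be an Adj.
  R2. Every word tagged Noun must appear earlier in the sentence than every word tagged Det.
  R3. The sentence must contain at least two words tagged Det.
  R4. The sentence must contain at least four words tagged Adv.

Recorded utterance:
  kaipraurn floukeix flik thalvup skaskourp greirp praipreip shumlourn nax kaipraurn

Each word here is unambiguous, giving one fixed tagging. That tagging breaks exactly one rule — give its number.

2

Fixed tagging: Adj Adv Det Adv Noun Det Adv Adv Det Adj.
Applying the rules: R1 pass, R2 fail, R3 pass, R4 pass.
Only rule 2 fails.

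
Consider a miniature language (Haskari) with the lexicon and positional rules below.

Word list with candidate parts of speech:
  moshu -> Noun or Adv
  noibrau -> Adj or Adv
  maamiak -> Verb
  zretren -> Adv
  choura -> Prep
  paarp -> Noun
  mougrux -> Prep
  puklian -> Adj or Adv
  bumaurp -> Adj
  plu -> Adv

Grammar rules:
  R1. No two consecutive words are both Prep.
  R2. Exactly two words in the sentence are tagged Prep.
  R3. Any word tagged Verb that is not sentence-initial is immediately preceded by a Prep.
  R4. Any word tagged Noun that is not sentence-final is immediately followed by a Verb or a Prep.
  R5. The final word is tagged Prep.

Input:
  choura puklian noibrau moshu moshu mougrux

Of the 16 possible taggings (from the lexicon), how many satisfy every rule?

8

Candidates per position — 1:choura {Prep}; 2:puklian {Adj,Adv}; 3:noibrau {Adj,Adv}; 4:moshu {Noun,Adv}; 5:moshu {Noun,Adv}; 6:mougrux {Prep}.
There are 16 candidate sequences in total.
Checking each against the rules leaves 8 sequences.
Count = 8.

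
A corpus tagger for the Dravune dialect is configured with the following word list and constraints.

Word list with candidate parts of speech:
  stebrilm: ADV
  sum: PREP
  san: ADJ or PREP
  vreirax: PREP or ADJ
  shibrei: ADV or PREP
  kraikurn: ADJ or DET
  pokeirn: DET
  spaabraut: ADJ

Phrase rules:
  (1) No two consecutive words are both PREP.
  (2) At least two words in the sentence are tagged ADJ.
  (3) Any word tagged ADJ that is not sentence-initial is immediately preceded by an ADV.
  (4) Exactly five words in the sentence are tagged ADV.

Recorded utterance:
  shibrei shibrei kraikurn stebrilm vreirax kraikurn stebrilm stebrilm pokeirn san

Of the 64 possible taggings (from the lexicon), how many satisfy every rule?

1

Candidates per position — 1:shibrei {ADV,PREP}; 2:shibrei {ADV,PREP}; 3:kraikurn {ADJ,DET}; 4:stebrilm {ADV}; 5:vreirax {PREP,ADJ}; 6:kraikurn {ADJ,DET}; 7:stebrilm {ADV}; 8:stebrilm {ADV}; 9:pokeirn {DET}; 10:san {ADJ,PREP}.
There are 64 candidate sequences in total.
The sequences that satisfy every rule: ADV ADV ADJ ADV ADJ DET ADV ADV DET PREP.
Count = 1.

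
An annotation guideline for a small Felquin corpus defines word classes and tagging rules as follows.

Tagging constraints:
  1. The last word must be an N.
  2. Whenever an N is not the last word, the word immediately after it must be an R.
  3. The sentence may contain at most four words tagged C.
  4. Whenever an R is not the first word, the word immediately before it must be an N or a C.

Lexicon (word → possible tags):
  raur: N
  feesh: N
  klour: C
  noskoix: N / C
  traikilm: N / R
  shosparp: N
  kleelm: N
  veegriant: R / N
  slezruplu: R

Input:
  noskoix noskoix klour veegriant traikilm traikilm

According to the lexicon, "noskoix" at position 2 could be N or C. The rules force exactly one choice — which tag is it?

C

Candidates per position — 1:noskoix {N,C}; 2:noskoix {N,C}; 3:klour {C}; 4:veegriant {R,N}; 5:traikilm {N,R}; 6:traikilm {N,R}.
At position 1, choosing N makes rule 2 impossible to satisfy; hence C.
At position 2, choosing N makes rule 2 impossible to satisfy; hence C.
At position 6, choosing R makes rule 1 impossible to satisfy; hence N.
At position 5, choosing N makes rule 2 impossible to satisfy; hence R.
At position 4, choosing R makes rule 4 impossible to satisfy; hence N.
The unique satisfying tagging is: C C C N R N.
Rule-by-rule: rule 1 ✓; rule 2 ✓; rule 3 ✓; rule 4 ✓.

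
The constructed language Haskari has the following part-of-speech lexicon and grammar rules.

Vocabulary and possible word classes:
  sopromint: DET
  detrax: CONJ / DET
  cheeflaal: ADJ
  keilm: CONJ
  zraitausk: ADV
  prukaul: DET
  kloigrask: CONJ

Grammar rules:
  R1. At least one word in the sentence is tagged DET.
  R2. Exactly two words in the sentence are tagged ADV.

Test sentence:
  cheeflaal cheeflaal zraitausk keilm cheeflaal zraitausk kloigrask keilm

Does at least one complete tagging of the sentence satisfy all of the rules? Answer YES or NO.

Candidates per position — 1:cheeflaal {ADJ}; 2:cheeflaal {ADJ}; 3:zraitausk {ADV}; 4:keilm {CONJ}; 5:cheeflaal {ADJ}; 6:zraitausk {ADV}; 7:kloigrask {CONJ}; 8:keilm {CONJ}.
Rule 1 cannot be satisfied by any choice of tags from the lexicon.
So there is no consistent tagging.

NO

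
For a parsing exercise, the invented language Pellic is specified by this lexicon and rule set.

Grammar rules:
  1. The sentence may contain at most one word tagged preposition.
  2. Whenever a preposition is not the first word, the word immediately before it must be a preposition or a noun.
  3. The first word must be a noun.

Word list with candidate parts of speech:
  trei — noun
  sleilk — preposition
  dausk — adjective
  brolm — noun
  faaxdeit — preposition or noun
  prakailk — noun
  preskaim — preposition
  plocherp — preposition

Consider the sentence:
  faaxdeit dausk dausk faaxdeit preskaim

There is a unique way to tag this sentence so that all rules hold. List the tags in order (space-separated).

Candidates per position — 1:faaxdeit {preposition,noun}; 2:dausk {adjective}; 3:dausk {adjective}; 4:faaxdeit {preposition,noun}; 5:preskaim {preposition}.
Word 1 cannot be preposition — rule 1 would then fail for every completion. It is noun.
Word 4 cannot be preposition — rule 1 would then fail for every completion. It is noun.
So the tagging must be: noun adjective adjective noun preposition.
Rule-by-rule: rule 1 ok; rule 2 ok; rule 3 ok.

noun adjective adjective noun preposition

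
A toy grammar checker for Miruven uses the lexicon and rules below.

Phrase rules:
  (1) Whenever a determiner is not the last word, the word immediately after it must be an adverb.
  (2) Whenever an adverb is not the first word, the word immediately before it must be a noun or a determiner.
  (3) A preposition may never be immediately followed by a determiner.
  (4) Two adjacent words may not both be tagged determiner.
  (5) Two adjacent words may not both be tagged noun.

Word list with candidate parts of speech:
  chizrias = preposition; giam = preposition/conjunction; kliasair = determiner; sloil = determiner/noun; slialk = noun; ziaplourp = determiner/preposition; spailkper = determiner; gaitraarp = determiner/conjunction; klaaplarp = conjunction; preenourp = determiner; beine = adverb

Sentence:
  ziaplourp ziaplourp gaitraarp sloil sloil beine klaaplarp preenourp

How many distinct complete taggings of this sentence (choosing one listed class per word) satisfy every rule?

1

Candidates per position — 1:ziaplourp {determiner,preposition}; 2:ziaplourp {determiner,preposition}; 3:gaitraarp {determiner,conjunction}; 4:sloil {determiner,noun}; 5:sloil {determiner,noun}; 6:beine {adverb}; 7:klaaplarp {conjunction}; 8:preenourp {determiner}.
There are 32 candidate sequences in total.
The sequences that satisfy every rule: preposition preposition conjunction noun determiner adverb conjunction determiner.
Count = 1.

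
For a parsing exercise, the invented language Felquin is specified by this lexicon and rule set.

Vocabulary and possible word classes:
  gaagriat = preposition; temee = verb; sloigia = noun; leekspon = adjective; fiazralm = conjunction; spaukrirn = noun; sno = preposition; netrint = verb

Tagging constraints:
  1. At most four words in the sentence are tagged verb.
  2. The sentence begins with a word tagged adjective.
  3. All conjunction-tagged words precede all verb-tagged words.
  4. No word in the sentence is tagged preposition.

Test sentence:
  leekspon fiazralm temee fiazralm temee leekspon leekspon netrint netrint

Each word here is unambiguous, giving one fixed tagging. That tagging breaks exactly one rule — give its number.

Fixed tagging: adjective conjunction verb conjunction verb adjective adjective verb verb.
Checking each rule: R1 holds, R2 holds, R3 violated, R4 holds.
Only rule 3 fails.

3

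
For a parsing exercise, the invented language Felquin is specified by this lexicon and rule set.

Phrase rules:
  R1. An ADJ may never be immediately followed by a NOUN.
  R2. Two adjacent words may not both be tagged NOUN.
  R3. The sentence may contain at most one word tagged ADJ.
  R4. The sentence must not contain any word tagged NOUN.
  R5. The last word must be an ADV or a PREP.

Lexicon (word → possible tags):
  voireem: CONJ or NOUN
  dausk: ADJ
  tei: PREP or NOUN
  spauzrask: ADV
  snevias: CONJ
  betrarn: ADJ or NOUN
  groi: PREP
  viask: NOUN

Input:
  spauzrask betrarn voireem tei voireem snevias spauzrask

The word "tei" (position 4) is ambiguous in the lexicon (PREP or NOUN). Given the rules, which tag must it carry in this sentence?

PREP

Candidates per position — 1:spauzrask {ADV}; 2:betrarn {ADJ,NOUN}; 3:voireem {CONJ,NOUN}; 4:tei {PREP,NOUN}; 5:voireem {CONJ,NOUN}; 6:snevias {CONJ}; 7:spauzrask {ADV}.
Word 2 cannot be NOUN — rule 4 would then fail for every completion. It is ADJ.
Word 3 cannot be NOUN — rule 1 would then fail for every completion. It is CONJ.
Word 4 cannot be NOUN — rule 4 would then fail for every completion. It is PREP.
Word 5 cannot be NOUN — rule 4 would then fail for every completion. It is CONJ.
That leaves exactly one tagging: ADV ADJ CONJ PREP CONJ CONJ ADV.
Checking: rule 1 ok; rule 2 ok; rule 3 ok; rule 4 ok; rule 5 ok.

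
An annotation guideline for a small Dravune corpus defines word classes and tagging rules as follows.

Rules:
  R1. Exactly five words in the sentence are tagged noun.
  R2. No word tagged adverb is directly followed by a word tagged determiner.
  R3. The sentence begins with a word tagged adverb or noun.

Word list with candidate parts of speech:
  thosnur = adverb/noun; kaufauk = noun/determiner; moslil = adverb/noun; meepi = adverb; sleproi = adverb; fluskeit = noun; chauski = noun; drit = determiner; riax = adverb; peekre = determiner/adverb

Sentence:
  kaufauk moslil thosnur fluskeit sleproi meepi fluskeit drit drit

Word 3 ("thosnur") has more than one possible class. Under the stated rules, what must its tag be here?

Candidates per position — 1:kaufauk {noun,determiner}; 2:moslil {adverb,noun}; 3:thosnur {adverb,noun}; 4:fluskeit {noun}; 5:sleproi {adverb}; 6:meepi {adverb}; 7:fluskeit {noun}; 8:drit {determiner}; 9:drit {determiner}.
At position 1, choosing determiner makes rule 1 impossible to satisfy; hence noun.
At position 2, choosing adverb makes rule 1 impossible to satisfy; hence noun.
At position 3, choosing adverb makes rule 1 impossible to satisfy; hence noun.
So the tagging must be: noun noun noun noun adverb adverb noun determiner determiner.
Rule-by-rule: rule 1 ✓; rule 2 ✓; rule 3 ✓.

noun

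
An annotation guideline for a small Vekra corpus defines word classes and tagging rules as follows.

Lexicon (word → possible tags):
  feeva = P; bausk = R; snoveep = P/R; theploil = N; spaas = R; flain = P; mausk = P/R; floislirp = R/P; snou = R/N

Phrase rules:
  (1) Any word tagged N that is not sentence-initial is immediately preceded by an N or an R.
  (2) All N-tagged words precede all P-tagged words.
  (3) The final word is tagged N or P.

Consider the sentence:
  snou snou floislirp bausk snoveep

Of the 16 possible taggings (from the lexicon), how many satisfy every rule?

Candidates per position — 1:snou {R,N}; 2:snou {R,N}; 3:floislirp {R,P}; 4:bausk {R}; 5:snoveep {P,R}.
There are 16 candidate sequences in total.
Checking each against the rules leaves 8 sequences.
Count = 8.

8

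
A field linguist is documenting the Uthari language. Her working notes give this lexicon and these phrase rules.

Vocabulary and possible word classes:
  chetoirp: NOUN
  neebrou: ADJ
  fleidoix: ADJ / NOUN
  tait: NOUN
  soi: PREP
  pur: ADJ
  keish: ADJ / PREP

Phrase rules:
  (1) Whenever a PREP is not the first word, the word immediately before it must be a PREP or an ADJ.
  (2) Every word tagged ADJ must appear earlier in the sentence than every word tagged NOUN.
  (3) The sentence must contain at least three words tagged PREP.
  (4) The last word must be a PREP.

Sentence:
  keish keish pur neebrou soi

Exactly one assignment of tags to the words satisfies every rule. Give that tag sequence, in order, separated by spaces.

Candidates per position — 1:keish {ADJ,PREP}; 2:keish {ADJ,PREP}; 3:pur {ADJ}; 4:neebrou {ADJ}; 5:soi {PREP}.
Word 1 cannot be ADJ — rule 3 would then fail for every completion. It is PREP.
Word 2 cannot be ADJ — rule 3 would then fail for every completion. It is PREP.
The unique satisfying tagging is: PREP PREP ADJ ADJ PREP.
Rule-by-rule: rule 1 ✓; rule 2 ✓; rule 3 ✓; rule 4 ✓.

PREP PREP ADJ ADJ PREP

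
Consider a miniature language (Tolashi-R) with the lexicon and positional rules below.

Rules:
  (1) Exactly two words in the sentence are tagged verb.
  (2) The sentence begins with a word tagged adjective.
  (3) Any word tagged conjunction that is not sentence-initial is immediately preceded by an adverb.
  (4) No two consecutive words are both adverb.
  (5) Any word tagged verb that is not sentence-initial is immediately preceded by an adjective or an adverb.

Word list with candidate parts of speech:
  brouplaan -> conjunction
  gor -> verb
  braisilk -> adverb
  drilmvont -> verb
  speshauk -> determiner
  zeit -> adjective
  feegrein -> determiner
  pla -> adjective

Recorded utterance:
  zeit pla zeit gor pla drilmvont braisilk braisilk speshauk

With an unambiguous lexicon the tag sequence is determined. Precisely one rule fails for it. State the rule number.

4

Fixed tagging: adjective adjective adjective verb adjective verb adverb adverb determiner.
Checking each rule: R1 holds, R2 holds, R3 holds, R4 violated, R5 holds.
Only rule 4 fails.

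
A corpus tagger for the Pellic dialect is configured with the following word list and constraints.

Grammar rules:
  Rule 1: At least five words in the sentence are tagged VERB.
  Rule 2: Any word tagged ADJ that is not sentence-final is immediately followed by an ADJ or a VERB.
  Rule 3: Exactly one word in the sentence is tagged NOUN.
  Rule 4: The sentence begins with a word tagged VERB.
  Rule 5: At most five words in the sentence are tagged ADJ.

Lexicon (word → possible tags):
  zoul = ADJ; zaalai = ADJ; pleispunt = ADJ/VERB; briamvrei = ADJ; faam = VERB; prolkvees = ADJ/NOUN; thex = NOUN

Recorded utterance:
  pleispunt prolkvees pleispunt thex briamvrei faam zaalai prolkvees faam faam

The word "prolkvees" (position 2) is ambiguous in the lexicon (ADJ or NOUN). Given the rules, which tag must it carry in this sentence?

Candidates per position — 1:pleispunt {ADJ,VERB}; 2:prolkvees {ADJ,NOUN}; 3:pleispunt {ADJ,VERB}; 4:thex {NOUN}; 5:briamvrei {ADJ}; 6:faam {VERB}; 7:zaalai {ADJ}; 8:prolkvees {ADJ,NOUN}; 9:faam {VERB}; 10:faam {VERB}.
If word 1 were ADJ, no tagging could satisfy rule 1; so word 1 is VERB.
If word 2 were NOUN, no tagging could satisfy rule 3; so word 2 is ADJ.
If word 3 were ADJ, no tagging could satisfy rule 1; so word 3 is VERB.
If word 8 were NOUN, no tagging could satisfy rule 2; so word 8 is ADJ.
That leaves exactly one tagging: VERB ADJ VERB NOUN ADJ VERB ADJ ADJ VERB VERB.
Rule-by-rule: rule 1 holds; rule 2 holds; rule 3 holds; rule 4 holds; rule 5 holds.

ADJ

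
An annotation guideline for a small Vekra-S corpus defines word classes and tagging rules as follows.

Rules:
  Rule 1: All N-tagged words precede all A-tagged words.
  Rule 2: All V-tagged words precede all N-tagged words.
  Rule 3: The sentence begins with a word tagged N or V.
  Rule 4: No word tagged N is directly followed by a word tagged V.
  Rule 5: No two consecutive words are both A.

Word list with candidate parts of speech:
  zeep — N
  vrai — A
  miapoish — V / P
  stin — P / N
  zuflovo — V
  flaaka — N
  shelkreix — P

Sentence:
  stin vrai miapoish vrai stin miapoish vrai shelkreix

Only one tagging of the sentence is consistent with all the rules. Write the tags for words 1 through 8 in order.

Candidates per position — 1:stin {P,N}; 2:vrai {A}; 3:miapoish {V,P}; 4:vrai {A}; 5:stin {P,N}; 6:miapoish {V,P}; 7:vrai {A}; 8:shelkreix {P}.
Position 1: tagging it P would leave rule 3 unsatisfiable, so it must be N.
Position 3: tagging it V would leave rule 2 unsatisfiable, so it must be P.
Position 5: tagging it N would leave rule 1 unsatisfiable, so it must be P.
Position 6: tagging it V would leave rule 2 unsatisfiable, so it must be P.
The unique satisfying tagging is: N A P A P P A P.
Check: rule 1 holds; rule 2 holds; rule 3 holds; rule 4 holds; rule 5 holds.

N A P A P P A P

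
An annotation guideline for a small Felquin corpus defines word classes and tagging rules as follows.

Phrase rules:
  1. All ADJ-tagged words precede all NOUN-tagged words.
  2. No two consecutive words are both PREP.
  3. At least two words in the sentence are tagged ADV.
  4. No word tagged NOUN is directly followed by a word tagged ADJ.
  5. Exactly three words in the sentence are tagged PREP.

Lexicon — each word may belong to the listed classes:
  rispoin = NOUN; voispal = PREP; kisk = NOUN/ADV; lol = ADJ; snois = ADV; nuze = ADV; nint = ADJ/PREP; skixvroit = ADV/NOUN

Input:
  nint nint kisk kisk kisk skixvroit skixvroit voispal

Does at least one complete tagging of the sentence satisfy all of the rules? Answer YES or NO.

Candidates per position — 1:nint {ADJ,PREP}; 2:nint {ADJ,PREP}; 3:kisk {NOUN,ADV}; 4:kisk {NOUN,ADV}; 5:kisk {NOUN,ADV}; 6:skixvroit {ADV,NOUN}; 7:skixvroit {ADV,NOUN}; 8:voispal {PREP}.
Every candidate sequence violates at least one rule; no consistent tagging exists.

NO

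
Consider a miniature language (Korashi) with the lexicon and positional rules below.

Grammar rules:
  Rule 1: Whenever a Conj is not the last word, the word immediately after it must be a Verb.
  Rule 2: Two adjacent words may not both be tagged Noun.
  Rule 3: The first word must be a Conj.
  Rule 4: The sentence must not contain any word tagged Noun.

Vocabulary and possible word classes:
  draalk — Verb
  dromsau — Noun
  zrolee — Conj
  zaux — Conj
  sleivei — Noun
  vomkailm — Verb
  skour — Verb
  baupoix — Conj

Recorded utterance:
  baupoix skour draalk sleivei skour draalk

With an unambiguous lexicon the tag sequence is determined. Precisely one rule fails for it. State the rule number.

4

Fixed tagging: Conj Verb Verb Noun Verb Verb.
Rule check: R1 holds, R2 holds, R3 holds, R4 violated.
Only rule 4 fails.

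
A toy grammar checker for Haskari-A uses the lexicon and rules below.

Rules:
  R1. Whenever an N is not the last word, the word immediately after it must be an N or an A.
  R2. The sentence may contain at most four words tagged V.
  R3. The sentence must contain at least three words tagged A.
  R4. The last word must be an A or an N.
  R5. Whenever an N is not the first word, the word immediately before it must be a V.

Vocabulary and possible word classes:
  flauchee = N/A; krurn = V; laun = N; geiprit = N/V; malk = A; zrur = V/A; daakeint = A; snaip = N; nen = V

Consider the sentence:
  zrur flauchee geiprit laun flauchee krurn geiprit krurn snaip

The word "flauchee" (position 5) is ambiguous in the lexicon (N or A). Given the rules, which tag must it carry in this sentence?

A

Candidates per position — 1:zrur {V,A}; 2:flauchee {N,A}; 3:geiprit {N,V}; 4:laun {N}; 5:flauchee {N,A}; 6:krurn {V}; 7:geiprit {N,V}; 8:krurn {V}; 9:snaip {N}.
Word 1 cannot be V — rule 3 would then fail for every completion. It is A.
Word 2 cannot be N — rule 3 would then fail for every completion. It is A.
Word 3 cannot be N — rule 5 would then fail for every completion. It is V.
Word 5 cannot be N — rule 1 would then fail for every completion. It is A.
Word 7 cannot be N — rule 1 would then fail for every completion. It is V.
That leaves exactly one tagging: A A V N A V V V N.
Verifying each rule — rule 1 satisfied; rule 2 satisfied; rule 3 satisfied; rule 4 satisfied; rule 5 satisfied.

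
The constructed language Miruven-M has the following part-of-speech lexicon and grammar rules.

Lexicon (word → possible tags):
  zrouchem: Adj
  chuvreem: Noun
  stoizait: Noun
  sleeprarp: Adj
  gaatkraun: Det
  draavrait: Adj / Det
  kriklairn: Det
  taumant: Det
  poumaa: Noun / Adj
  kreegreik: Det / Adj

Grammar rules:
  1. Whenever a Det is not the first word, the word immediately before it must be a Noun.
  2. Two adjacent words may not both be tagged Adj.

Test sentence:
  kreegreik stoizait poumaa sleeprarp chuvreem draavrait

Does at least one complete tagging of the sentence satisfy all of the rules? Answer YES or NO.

YES

Candidates per position — 1:kreegreik {Det,Adj}; 2:stoizait {Noun}; 3:poumaa {Noun,Adj}; 4:sleeprarp {Adj}; 5:chuvreem {Noun}; 6:draavrait {Adj,Det}.
One satisfying assignment: Adj Noun Noun Adj Noun Det.
Check: rule 1 ✓; rule 2 ✓.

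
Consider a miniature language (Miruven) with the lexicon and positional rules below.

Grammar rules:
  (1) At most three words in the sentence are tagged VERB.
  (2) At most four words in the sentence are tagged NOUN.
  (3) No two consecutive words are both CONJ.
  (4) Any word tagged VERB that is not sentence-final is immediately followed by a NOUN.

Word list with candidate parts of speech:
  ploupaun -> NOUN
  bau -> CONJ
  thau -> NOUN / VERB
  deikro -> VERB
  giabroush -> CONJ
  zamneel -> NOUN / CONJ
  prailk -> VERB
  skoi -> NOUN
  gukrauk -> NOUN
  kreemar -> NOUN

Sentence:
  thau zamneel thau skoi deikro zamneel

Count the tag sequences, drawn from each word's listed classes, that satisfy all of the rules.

5

Candidates per position — 1:thau {NOUN,VERB}; 2:zamneel {NOUN,CONJ}; 3:thau {NOUN,VERB}; 4:skoi {NOUN}; 5:deikro {VERB}; 6:zamneel {NOUN,CONJ}.
There are 16 candidate sequences in total.
The sequences that satisfy every rule: NOUN NOUN VERB NOUN VERB NOUN; NOUN CONJ NOUN NOUN VERB NOUN; NOUN CONJ VERB NOUN VERB NOUN; VERB NOUN NOUN NOUN VERB NOUN; VERB NOUN VERB NOUN VERB NOUN.
Count = 5.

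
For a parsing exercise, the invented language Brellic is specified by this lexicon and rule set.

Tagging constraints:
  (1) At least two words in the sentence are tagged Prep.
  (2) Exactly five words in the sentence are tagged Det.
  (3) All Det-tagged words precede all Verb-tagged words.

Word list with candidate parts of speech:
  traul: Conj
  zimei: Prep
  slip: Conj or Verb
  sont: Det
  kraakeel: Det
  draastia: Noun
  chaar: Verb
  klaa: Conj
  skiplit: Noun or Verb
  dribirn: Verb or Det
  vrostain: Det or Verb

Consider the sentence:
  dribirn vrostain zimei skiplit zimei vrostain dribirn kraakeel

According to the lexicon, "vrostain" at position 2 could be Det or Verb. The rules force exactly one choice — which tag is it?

Candidates per position — 1:dribirn {Verb,Det}; 2:vrostain {Det,Verb}; 3:zimei {Prep}; 4:skiplit {Noun,Verb}; 5:zimei {Prep}; 6:vrostain {Det,Verb}; 7:dribirn {Verb,Det}; 8:kraakeel {Det}.
Position 1: Verb is ruled out by rule 2; that leaves Det.
Position 2: Verb is ruled out by rule 2; that leaves Det.
Position 4: Verb is ruled out by rule 3; that leaves Noun.
Position 6: Verb is ruled out by rule 2; that leaves Det.
Position 7: Verb is ruled out by rule 2; that leaves Det.
So the tagging must be: Det Det Prep Noun Prep Det Det Det.
Verifying each rule — rule 1 holds; rule 2 holds; rule 3 holds.

Det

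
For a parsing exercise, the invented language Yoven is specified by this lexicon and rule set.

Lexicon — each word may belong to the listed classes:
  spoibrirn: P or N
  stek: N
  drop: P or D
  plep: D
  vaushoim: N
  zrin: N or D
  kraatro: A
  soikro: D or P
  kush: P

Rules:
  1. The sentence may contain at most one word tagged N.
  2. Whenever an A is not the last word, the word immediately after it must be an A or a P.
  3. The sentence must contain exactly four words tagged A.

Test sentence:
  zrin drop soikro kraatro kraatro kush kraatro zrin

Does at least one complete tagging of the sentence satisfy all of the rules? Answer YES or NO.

Candidates per position — 1:zrin {N,D}; 2:drop {P,D}; 3:soikro {D,P}; 4:kraatro {A}; 5:kraatro {A}; 6:kush {P}; 7:kraatro {A}; 8:zrin {N,D}.
Rule 2 cannot be satisfied by any choice of tags from the lexicon.
So there is no consistent tagging.

NO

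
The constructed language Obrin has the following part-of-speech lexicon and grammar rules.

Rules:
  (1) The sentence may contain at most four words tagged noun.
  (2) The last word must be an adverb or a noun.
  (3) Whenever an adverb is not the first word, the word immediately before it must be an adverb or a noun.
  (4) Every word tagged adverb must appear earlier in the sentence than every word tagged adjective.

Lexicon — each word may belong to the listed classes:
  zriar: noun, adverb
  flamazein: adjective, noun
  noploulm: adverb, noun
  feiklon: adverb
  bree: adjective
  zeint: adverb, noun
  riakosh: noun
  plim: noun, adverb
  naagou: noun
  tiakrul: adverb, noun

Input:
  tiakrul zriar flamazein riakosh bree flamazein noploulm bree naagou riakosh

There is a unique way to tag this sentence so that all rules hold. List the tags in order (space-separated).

Candidates per position — 1:tiakrul {adverb,noun}; 2:zriar {noun,adverb}; 3:flamazein {adjective,noun}; 4:riakosh {noun}; 5:bree {adjective}; 6:flamazein {adjective,noun}; 7:noploulm {adverb,noun}; 8:bree {adjective}; 9:naagou {noun}; 10:riakosh {noun}.
Word 7 cannot be adverb — rule 4 would then fail for every completion. It is noun.
Word 1 cannot be noun — rule 1 would then fail for every completion. It is adverb.
Word 2 cannot be noun — rule 1 would then fail for every completion. It is adverb.
Word 3 cannot be noun — rule 1 would then fail for every completion. It is adjective.
Word 6 cannot be noun — rule 1 would then fail for every completion. It is adjective.
So the tagging must be: adverb adverb adjective noun adjective adjective noun adjective noun noun.
Verifying each rule — rule 1 holds; rule 2 holds; rule 3 holds; rule 4 holds.

adverb adverb adjective noun adjective adjective noun adjective noun noun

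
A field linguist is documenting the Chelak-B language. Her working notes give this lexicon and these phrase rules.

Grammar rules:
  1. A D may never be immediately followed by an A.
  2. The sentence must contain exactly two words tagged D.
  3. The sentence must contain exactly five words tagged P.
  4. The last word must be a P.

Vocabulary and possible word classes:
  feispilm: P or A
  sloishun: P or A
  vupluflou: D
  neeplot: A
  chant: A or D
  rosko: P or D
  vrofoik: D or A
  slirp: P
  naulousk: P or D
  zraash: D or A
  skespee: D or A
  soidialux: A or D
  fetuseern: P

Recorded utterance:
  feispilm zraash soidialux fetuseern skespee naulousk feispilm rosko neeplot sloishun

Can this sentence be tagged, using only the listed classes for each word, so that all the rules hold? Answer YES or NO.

YES

Candidates per position — 1:feispilm {P,A}; 2:zraash {D,A}; 3:soidialux {A,D}; 4:fetuseern {P}; 5:skespee {D,A}; 6:naulousk {P,D}; 7:feispilm {P,A}; 8:rosko {P,D}; 9:neeplot {A}; 10:sloishun {P,A}.
One satisfying assignment: A A D P D P P P A P.
Rule-by-rule: rule 1 ok; rule 2 ok; rule 3 ok; rule 4 ok.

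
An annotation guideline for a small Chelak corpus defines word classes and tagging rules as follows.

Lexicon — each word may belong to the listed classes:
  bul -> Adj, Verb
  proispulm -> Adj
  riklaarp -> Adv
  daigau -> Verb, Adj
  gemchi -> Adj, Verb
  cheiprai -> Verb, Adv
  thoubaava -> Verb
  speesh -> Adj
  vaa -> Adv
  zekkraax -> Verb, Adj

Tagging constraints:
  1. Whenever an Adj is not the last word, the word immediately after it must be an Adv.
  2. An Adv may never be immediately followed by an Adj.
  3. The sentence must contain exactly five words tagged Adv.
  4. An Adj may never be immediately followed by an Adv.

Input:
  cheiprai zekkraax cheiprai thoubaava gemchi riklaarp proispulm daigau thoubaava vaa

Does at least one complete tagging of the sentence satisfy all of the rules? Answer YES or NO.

NO

Candidates per position — 1:cheiprai {Verb,Adv}; 2:zekkraax {Verb,Adj}; 3:cheiprai {Verb,Adv}; 4:thoubaava {Verb}; 5:gemchi {Adj,Verb}; 6:riklaarp {Adv}; 7:proispulm {Adj}; 8:daigau {Verb,Adj}; 9:thoubaava {Verb}; 10:vaa {Adv}.
Rule 1 cannot be satisfied by any choice of tags from the lexicon.
So there is no consistent tagging.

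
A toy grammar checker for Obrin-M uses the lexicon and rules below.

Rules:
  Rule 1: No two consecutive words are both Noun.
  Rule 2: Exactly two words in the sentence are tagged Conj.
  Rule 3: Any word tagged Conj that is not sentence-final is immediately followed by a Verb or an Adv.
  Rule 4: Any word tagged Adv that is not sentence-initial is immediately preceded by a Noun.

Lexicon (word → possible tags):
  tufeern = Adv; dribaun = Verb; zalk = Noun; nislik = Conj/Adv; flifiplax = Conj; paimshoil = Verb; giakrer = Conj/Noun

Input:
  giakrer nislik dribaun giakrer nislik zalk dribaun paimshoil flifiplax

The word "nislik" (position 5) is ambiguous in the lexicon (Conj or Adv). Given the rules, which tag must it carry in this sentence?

Candidates per position — 1:giakrer {Conj,Noun}; 2:nislik {Conj,Adv}; 3:dribaun {Verb}; 4:giakrer {Conj,Noun}; 5:nislik {Conj,Adv}; 6:zalk {Noun}; 7:dribaun {Verb}; 8:paimshoil {Verb}; 9:flifiplax {Conj}.
Word 5 cannot be Conj — rule 3 would then fail for every completion. It is Adv.
Word 4 cannot be Conj — rule 4 would then fail for every completion. It is Noun.
The remaining ambiguous positions (1, 2) are resolved jointly — only one combination satisfies every rule.
The only consistent sequence is: Noun Conj Verb Noun Adv Noun Verb Verb Conj.
Rule-by-rule: rule 1 holds; rule 2 holds; rule 3 holds; rule 4 holds.

Adv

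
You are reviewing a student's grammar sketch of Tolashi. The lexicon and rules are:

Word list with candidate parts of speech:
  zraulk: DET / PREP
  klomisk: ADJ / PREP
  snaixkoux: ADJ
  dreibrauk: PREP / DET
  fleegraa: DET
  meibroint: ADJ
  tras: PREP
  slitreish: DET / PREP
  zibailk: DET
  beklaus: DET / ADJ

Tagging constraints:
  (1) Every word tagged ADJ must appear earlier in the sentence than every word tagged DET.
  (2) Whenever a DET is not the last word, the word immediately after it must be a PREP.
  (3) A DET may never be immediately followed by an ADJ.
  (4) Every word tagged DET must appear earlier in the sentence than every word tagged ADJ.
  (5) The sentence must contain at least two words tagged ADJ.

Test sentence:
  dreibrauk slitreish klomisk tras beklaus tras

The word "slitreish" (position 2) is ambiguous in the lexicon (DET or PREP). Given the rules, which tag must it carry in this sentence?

Candidates per position — 1:dreibrauk {PREP,DET}; 2:slitreish {DET,PREP}; 3:klomisk {ADJ,PREP}; 4:tras {PREP}; 5:beklaus {DET,ADJ}; 6:tras {PREP}.
At position 3, choosing PREP makes rule 5 impossible to satisfy; hence ADJ.
At position 5, choosing DET makes rule 4 impossible to satisfy; hence ADJ.
At position 1, choosing DET makes rule 1 impossible to satisfy; hence PREP.
At position 2, choosing DET makes rule 1 impossible to satisfy; hence PREP.
That leaves exactly one tagging: PREP PREP ADJ PREP ADJ PREP.
Check: rule 1 satisfied; rule 2 satisfied; rule 3 satisfied; rule 4 satisfied; rule 5 satisfied.

PREP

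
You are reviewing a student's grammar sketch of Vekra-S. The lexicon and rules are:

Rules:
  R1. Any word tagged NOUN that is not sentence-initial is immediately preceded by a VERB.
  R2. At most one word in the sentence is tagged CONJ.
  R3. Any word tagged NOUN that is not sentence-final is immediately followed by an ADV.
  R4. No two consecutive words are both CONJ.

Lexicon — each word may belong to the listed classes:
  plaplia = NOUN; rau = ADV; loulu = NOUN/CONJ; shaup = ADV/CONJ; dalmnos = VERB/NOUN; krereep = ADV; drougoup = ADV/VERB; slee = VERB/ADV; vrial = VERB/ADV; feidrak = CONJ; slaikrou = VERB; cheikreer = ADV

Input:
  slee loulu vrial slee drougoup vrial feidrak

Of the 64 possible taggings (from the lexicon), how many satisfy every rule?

Candidates per position — 1:slee {VERB,ADV}; 2:loulu {NOUN,CONJ}; 3:vrial {VERB,ADV}; 4:slee {VERB,ADV}; 5:drougoup {ADV,VERB}; 6:vrial {VERB,ADV}; 7:feidrak {CONJ}.
There are 64 candidate sequences in total.
Checking each against the rules leaves 8 sequences.
Count = 8.

8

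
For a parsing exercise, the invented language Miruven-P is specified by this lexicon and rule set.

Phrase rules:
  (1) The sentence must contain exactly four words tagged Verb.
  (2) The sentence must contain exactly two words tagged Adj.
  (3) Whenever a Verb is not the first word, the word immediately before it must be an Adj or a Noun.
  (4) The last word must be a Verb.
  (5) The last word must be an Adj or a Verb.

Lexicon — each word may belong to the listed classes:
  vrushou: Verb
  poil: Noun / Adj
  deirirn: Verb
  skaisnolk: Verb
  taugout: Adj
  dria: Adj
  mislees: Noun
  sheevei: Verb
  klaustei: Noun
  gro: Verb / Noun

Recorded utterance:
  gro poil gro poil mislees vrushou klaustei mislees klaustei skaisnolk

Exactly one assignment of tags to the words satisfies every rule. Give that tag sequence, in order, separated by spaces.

Verb Adj Verb Adj Noun Verb Noun Noun Noun Verb

Candidates per position — 1:gro {Verb,Noun}; 2:poil {Noun,Adj}; 3:gro {Verb,Noun}; 4:poil {Noun,Adj}; 5:mislees {Noun}; 6:vrushou {Verb}; 7:klaustei {Noun}; 8:mislees {Noun}; 9:klaustei {Noun}; 10:skaisnolk {Verb}.
Position 1: tagging it Noun would leave rule 1 unsatisfiable, so it must be Verb.
Position 2: tagging it Noun would leave rule 2 unsatisfiable, so it must be Adj.
Position 3: tagging it Noun would leave rule 1 unsatisfiable, so it must be Verb.
Position 4: tagging it Noun would leave rule 2 unsatisfiable, so it must be Adj.
So the tagging must be: Verb Adj Verb Adj Noun Verb Noun Noun Noun Verb.
Rule-by-rule: rule 1 holds; rule 2 holds; rule 3 holds; rule 4 holds; rule 5 holds.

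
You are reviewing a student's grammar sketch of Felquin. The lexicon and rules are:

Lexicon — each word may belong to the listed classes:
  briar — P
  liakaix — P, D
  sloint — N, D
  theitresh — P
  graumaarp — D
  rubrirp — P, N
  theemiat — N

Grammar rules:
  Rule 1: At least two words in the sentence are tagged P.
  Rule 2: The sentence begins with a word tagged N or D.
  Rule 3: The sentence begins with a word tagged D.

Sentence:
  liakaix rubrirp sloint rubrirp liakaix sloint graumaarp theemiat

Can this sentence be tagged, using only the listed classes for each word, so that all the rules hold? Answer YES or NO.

Candidates per position — 1:liakaix {P,D}; 2:rubrirp {P,N}; 3:sloint {N,D}; 4:rubrirp {P,N}; 5:liakaix {P,D}; 6:sloint {N,D}; 7:graumaarp {D}; 8:theemiat {N}.
One satisfying assignment: D P D N P D D N.
Rule-by-rule: rule 1 holds; rule 2 holds; rule 3 holds.

YES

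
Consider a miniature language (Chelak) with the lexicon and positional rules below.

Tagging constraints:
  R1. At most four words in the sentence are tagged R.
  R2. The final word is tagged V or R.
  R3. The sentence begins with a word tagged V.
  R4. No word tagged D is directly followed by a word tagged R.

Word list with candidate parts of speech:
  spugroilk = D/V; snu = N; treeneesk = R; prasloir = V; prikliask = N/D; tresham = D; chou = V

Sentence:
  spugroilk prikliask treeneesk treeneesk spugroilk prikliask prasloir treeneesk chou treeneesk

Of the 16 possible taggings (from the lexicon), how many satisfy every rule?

4

Candidates per position — 1:spugroilk {D,V}; 2:prikliask {N,D}; 3:treeneesk {R}; 4:treeneesk {R}; 5:spugroilk {D,V}; 6:prikliask {N,D}; 7:prasloir {V}; 8:treeneesk {R}; 9:chou {V}; 10:treeneesk {R}.
There are 16 candidate sequences in total.
The sequences that satisfy every rule: V N R R D N V R V R; V N R R D D V R V R; V N R R V N V R V R; V N R R V D V R V R.
Count = 4.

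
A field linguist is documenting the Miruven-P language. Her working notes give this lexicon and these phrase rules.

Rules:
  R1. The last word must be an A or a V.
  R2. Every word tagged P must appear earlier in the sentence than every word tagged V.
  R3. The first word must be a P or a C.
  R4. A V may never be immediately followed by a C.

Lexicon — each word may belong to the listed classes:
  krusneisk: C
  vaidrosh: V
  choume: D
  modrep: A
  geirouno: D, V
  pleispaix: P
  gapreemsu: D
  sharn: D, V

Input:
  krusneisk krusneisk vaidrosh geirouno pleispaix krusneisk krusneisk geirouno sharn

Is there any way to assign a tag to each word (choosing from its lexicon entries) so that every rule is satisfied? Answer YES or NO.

NO

Candidates per position — 1:krusneisk {C}; 2:krusneisk {C}; 3:vaidrosh {V}; 4:geirouno {D,V}; 5:pleispaix {P}; 6:krusneisk {C}; 7:krusneisk {C}; 8:geirouno {D,V}; 9:sharn {D,V}.
Rule 2 cannot be satisfied by any choice of tags from the lexicon.
So there is no consistent tagging.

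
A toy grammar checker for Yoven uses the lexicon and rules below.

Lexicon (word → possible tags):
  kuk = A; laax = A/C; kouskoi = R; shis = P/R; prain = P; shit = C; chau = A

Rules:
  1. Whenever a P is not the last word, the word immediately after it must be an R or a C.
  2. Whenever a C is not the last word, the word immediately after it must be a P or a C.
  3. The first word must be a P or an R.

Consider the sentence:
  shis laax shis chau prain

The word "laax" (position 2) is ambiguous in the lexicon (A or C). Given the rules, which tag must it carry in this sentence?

Candidates per position — 1:shis {P,R}; 2:laax {A,C}; 3:shis {P,R}; 4:chau {A}; 5:prain {P}.
At position 3, choosing P makes rule 1 impossible to satisfy; hence R.
At position 2, choosing C makes rule 2 impossible to satisfy; hence A.
At position 1, choosing P makes rule 1 impossible to satisfy; hence R.
The only consistent sequence is: R A R A P.
Rule-by-rule: rule 1 holds; rule 2 holds; rule 3 holds.

A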